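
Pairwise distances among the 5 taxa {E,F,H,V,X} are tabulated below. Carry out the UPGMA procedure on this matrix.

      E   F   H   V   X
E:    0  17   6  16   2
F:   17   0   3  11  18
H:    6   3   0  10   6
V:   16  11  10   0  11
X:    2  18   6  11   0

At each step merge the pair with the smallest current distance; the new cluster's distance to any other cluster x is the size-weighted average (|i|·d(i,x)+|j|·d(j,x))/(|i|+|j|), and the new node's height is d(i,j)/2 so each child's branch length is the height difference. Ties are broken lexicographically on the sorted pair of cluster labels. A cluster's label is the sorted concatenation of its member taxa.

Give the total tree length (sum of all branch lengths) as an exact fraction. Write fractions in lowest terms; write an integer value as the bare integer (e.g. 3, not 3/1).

241/12

step 1: merge (E,X) at d=2; branch lengths E→1, X→1; new cluster EX
  updated: d(EX,F)=35/2, d(EX,H)=6, d(EX,V)=27/2
step 2: merge (F,H) at d=3; branch lengths F→3/2, H→3/2; new cluster FH
  updated: d(EX,FH)=47/4, d(FH,V)=21/2
step 3: merge (FH,V) at d=21/2; branch lengths FH→15/4, V→21/4; new cluster FHV
  updated: d(EX,FHV)=37/3
step 4: merge (EX,FHV) at d=37/3; branch lengths EX→31/6, FHV→11/12; new cluster EFHVX
final tree: ((E:1,X:1):31/6,((F:3/2,H:3/2):15/4,V:21/4):11/12)
total length: 241/12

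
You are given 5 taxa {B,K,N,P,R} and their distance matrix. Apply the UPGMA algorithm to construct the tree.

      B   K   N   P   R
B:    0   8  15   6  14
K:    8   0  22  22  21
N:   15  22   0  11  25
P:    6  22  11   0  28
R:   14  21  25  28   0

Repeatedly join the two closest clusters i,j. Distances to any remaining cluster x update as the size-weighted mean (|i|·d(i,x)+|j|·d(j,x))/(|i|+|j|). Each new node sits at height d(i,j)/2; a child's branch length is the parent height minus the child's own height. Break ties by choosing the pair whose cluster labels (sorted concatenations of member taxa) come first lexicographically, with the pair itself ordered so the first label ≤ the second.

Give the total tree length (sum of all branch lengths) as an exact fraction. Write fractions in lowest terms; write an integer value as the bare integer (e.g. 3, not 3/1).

step 1: merge (B,P) at d=6; branch lengths B→3, P→3; new cluster BP
  updated: d(BP,K)=15, d(BP,N)=13, d(BP,R)=21
step 2: merge (BP,N) at d=13; branch lengths BP→7/2, N→13/2; new cluster BNP
  updated: d(BNP,K)=52/3, d(BNP,R)=67/3
step 3: merge (BNP,K) at d=52/3; branch lengths BNP→13/6, K→26/3; new cluster BKNP
  updated: d(BKNP,R)=22
step 4: merge (BKNP,R) at d=22; branch lengths BKNP→7/3, R→11; new cluster BKNPR
final tree: ((((B:3,P:3):7/2,N:13/2):13/6,K:26/3):7/3,R:11)
total length: 241/6

241/6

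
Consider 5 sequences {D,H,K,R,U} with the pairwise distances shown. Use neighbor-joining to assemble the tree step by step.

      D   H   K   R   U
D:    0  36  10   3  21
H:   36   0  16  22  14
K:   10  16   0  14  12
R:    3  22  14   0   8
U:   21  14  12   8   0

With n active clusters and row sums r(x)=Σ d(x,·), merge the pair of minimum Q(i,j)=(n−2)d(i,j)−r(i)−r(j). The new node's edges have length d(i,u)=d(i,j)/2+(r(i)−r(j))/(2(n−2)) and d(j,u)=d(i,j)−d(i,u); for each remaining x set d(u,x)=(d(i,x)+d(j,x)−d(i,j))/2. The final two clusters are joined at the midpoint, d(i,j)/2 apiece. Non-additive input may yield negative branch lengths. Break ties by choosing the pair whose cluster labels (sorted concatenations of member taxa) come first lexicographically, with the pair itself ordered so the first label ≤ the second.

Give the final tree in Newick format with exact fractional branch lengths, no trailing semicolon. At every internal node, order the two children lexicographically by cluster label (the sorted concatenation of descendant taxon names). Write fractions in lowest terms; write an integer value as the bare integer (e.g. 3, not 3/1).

((((D:16/3,R:-7/3):67/8,K:17/8):39/8,H:93/8):19/16,U:19/16)

iteration 1: select D,R (d=3, Q=-108); attach at lengths (16/3, -7/3); label the merged cluster DR
  updated: d(DR,H)=55/2, d(DR,K)=21/2, d(DR,U)=13
iteration 2: select DR,K (d=21/2, Q=-137/2); attach at lengths (67/8, 17/8); label the merged cluster DKR
  updated: d(DKR,H)=33/2, d(DKR,U)=29/4
iteration 3: select DKR,H (d=33/2, Q=-151/4); attach at lengths (39/8, 93/8); label the merged cluster DHKR
  updated: d(DHKR,U)=19/8
iteration 4: select DHKR,U (d=19/8); attach at lengths (19/16, 19/16); label the merged cluster DHKRU
final tree: ((((D:16/3,R:-7/3):67/8,K:17/8):39/8,H:93/8):19/16,U:19/16)
total length: 259/8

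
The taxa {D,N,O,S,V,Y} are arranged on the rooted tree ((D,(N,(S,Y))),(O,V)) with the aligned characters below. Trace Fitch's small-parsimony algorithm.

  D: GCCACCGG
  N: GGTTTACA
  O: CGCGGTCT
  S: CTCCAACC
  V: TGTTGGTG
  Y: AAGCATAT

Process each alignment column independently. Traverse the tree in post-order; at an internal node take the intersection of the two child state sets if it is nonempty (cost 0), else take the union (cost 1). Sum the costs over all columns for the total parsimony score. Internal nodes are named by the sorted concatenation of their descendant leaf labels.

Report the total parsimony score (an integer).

27

site 0, node SY: S={C} ∪ Y={A} → {A,C} (+1)
site 0, node NSY: N={G} ∪ SY={A,C} → {A,C,G} (+1)
site 0, node DNSY: D={G} ∩ NSY={A,C,G} → {G} (+0)
site 0, node OV: O={C} ∪ V={T} → {C,T} (+1)
site 0, node DNOSVY: DNSY={G} ∪ OV={C,T} → {C,G,T} (+1)
site 1, node SY: S={T} ∪ Y={A} → {A,T} (+1)
site 1, node NSY: N={G} ∪ SY={A,T} → {A,G,T} (+1)
site 1, node DNSY: D={C} ∪ NSY={A,G,T} → {A,C,G,T} (+1)
site 1, node OV: O={G} ∩ V={G} → {G} (+0)
site 1, node DNOSVY: DNSY={A,C,G,T} ∩ OV={G} → {G} (+0)
site 2, node SY: S={C} ∪ Y={G} → {C,G} (+1)
site 2, node NSY: N={T} ∪ SY={C,G} → {C,G,T} (+1)
site 2, node DNSY: D={C} ∩ NSY={C,G,T} → {C} (+0)
site 2, node OV: O={C} ∪ V={T} → {C,T} (+1)
site 2, node DNOSVY: DNSY={C} ∩ OV={C,T} → {C} (+0)
site 3, node SY: S={C} ∩ Y={C} → {C} (+0)
site 3, node NSY: N={T} ∪ SY={C} → {C,T} (+1)
site 3, node DNSY: D={A} ∪ NSY={C,T} → {A,C,T} (+1)
site 3, node OV: O={G} ∪ V={T} → {G,T} (+1)
site 3, node DNOSVY: DNSY={A,C,T} ∩ OV={G,T} → {T} (+0)
site 4, node SY: S={A} ∩ Y={A} → {A} (+0)
site 4, node NSY: N={T} ∪ SY={A} → {A,T} (+1)
site 4, node DNSY: D={C} ∪ NSY={A,T} → {A,C,T} (+1)
site 4, node OV: O={G} ∩ V={G} → {G} (+0)
site 4, node DNOSVY: DNSY={A,C,T} ∪ OV={G} → {A,C,G,T} (+1)
site 5, node SY: S={A} ∪ Y={T} → {A,T} (+1)
site 5, node NSY: N={A} ∩ SY={A,T} → {A} (+0)
site 5, node DNSY: D={C} ∪ NSY={A} → {A,C} (+1)
site 5, node OV: O={T} ∪ V={G} → {G,T} (+1)
site 5, node DNOSVY: DNSY={A,C} ∪ OV={G,T} → {A,C,G,T} (+1)
site 6, node SY: S={C} ∪ Y={A} → {A,C} (+1)
site 6, node NSY: N={C} ∩ SY={A,C} → {C} (+0)
site 6, node DNSY: D={G} ∪ NSY={C} → {C,G} (+1)
site 6, node OV: O={C} ∪ V={T} → {C,T} (+1)
site 6, node DNOSVY: DNSY={C,G} ∩ OV={C,T} → {C} (+0)
site 7, node SY: S={C} ∪ Y={T} → {C,T} (+1)
site 7, node NSY: N={A} ∪ SY={C,T} → {A,C,T} (+1)
site 7, node DNSY: D={G} ∪ NSY={A,C,T} → {A,C,G,T} (+1)
site 7, node OV: O={T} ∪ V={G} → {G,T} (+1)
site 7, node DNOSVY: DNSY={A,C,G,T} ∩ OV={G,T} → {G,T} (+0)
per-site changes: [4, 3, 3, 3, 3, 4, 3, 4]; total = 27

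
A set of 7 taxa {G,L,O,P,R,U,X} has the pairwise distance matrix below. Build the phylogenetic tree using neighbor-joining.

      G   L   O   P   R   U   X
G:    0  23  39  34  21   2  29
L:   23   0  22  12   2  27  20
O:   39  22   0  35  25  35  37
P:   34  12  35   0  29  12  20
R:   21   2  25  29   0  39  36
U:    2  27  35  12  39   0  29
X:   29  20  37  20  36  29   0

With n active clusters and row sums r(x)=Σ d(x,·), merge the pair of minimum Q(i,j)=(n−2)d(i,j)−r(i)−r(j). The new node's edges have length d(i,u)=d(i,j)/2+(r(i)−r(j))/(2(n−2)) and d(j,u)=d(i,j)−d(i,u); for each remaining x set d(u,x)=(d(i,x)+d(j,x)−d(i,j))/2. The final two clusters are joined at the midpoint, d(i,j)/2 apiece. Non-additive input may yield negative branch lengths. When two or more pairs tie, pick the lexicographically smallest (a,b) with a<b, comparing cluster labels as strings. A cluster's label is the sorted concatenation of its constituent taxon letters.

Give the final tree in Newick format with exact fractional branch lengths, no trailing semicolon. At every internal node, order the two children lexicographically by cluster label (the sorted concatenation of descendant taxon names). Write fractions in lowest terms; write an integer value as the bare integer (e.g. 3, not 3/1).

((((G:7/5,U:3/5):209/16,((L:-33/8,R:49/8):21/4,O:69/4):103/16):31/16,P:117/16):203/32,X:203/32)

step 1: merge (G,U) at d=2, Q=-282; branch lengths G→7/5, U→3/5; new cluster GU
  updated: d(GU,L)=24, d(GU,O)=36, d(GU,P)=22, d(GU,R)=29, d(GU,X)=28
step 2: merge (L,R) at d=2, Q=-193; branch lengths L→-33/8, R→49/8; new cluster LR
  updated: d(GU,LR)=51/2, d(LR,O)=45/2, d(LR,P)=39/2, d(LR,X)=27
step 3: merge (LR,O) at d=45/2, Q=-315/2; branch lengths LR→21/4, O→69/4; new cluster LOR
  updated: d(GU,LOR)=39/2, d(LOR,P)=16, d(LOR,X)=83/4
step 4: merge (GU,LOR) at d=39/2, Q=-347/4; branch lengths GU→209/16, LOR→103/16; new cluster GLORU
  updated: d(GLORU,P)=37/4, d(GLORU,X)=117/8
step 5: merge (GLORU,P) at d=37/4, Q=-351/8; branch lengths GLORU→31/16, P→117/16; new cluster GLOPRU
  updated: d(GLOPRU,X)=203/16
step 6: merge (GLOPRU,X) at d=203/16; branch lengths GLOPRU→203/32, X→203/32; new cluster GLOPRUX
final tree: ((((G:7/5,U:3/5):209/16,((L:-33/8,R:49/8):21/4,O:69/4):103/16):31/16,P:117/16):203/32,X:203/32)
total length: 1087/16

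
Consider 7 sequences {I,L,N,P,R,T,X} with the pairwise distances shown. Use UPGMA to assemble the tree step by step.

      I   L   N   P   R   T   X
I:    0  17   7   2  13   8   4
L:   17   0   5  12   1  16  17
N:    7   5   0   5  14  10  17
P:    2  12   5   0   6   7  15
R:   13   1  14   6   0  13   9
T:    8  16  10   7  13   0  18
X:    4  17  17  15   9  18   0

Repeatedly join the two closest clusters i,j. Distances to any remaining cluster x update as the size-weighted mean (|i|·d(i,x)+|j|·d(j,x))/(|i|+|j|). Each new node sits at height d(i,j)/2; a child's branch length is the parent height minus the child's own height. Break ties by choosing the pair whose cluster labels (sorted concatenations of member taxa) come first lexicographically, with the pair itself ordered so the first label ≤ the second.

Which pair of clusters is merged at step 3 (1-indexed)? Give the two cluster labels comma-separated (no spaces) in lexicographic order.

1. join L+R (d=1) ⇒ LR; edges |L|=1/2, |R|=1/2
  updated: d(I,LR)=15, d(LR,N)=19/2, d(LR,P)=9, d(LR,T)=29/2, d(LR,X)=13
2. join I+P (d=2) ⇒ IP; edges |I|=1, |P|=1
  updated: d(IP,LR)=12, d(IP,N)=6, d(IP,T)=15/2, d(IP,X)=19/2
3. join IP+N (d=6) ⇒ INP; edges |IP|=2, |N|=3
  updated: d(INP,LR)=67/6, d(INP,T)=25/3, d(INP,X)=12
4. join INP+T (d=25/3) ⇒ INPT; edges |INP|=7/6, |T|=25/6
  updated: d(INPT,LR)=12, d(INPT,X)=27/2
5. join INPT+LR (d=12) ⇒ ILNPRT; edges |INPT|=11/6, |LR|=11/2
  updated: d(ILNPRT,X)=40/3
6. join ILNPRT+X (d=40/3) ⇒ ILNPRTX; edges |ILNPRT|=2/3, |X|=20/3
final tree: (((((I:1,P:1):2,N:3):7/6,T:25/6):11/6,(L:1/2,R:1/2):11/2):2/3,X:20/3)
total length: 28

IP,N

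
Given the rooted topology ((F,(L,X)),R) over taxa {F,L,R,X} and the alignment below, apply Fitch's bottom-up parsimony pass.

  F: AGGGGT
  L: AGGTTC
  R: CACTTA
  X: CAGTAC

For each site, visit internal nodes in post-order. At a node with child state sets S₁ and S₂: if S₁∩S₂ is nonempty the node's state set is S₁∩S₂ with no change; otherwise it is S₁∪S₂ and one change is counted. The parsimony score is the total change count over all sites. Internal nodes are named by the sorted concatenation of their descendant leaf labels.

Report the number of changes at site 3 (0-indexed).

1

site 0, node LX: L={A} ∪ X={C} → {A,C} (+1)
site 0, node FLX: F={A} ∩ LX={A,C} → {A} (+0)
site 0, node FLRX: FLX={A} ∪ R={C} → {A,C} (+1)
site 1, node LX: L={G} ∪ X={A} → {A,G} (+1)
site 1, node FLX: F={G} ∩ LX={A,G} → {G} (+0)
site 1, node FLRX: FLX={G} ∪ R={A} → {A,G} (+1)
site 2, node LX: L={G} ∩ X={G} → {G} (+0)
site 2, node FLX: F={G} ∩ LX={G} → {G} (+0)
site 2, node FLRX: FLX={G} ∪ R={C} → {C,G} (+1)
site 3, node LX: L={T} ∩ X={T} → {T} (+0)
site 3, node FLX: F={G} ∪ LX={T} → {G,T} (+1)
site 3, node FLRX: FLX={G,T} ∩ R={T} → {T} (+0)
site 4, node LX: L={T} ∪ X={A} → {A,T} (+1)
site 4, node FLX: F={G} ∪ LX={A,T} → {A,G,T} (+1)
site 4, node FLRX: FLX={A,G,T} ∩ R={T} → {T} (+0)
site 5, node LX: L={C} ∩ X={C} → {C} (+0)
site 5, node FLX: F={T} ∪ LX={C} → {C,T} (+1)
site 5, node FLRX: FLX={C,T} ∪ R={A} → {A,C,T} (+1)
per-site changes: [2, 2, 1, 1, 2, 2]; total = 10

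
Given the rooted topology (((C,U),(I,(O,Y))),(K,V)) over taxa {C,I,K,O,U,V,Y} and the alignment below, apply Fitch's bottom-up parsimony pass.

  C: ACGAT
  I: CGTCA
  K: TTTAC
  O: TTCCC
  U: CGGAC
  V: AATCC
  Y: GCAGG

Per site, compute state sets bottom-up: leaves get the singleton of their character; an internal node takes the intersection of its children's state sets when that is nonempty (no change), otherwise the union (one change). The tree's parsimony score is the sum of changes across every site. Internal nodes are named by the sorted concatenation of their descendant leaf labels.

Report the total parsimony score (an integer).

19

site 0, node CU: C={A} ∪ U={C} → {A,C} (+1)
site 0, node OY: O={T} ∪ Y={G} → {G,T} (+1)
site 0, node IOY: I={C} ∪ OY={G,T} → {C,G,T} (+1)
site 0, node CIOUY: CU={A,C} ∩ IOY={C,G,T} → {C} (+0)
site 0, node KV: K={T} ∪ V={A} → {A,T} (+1)
site 0, node CIKOUVY: CIOUY={C} ∪ KV={A,T} → {A,C,T} (+1)
site 1, node CU: C={C} ∪ U={G} → {C,G} (+1)
site 1, node OY: O={T} ∪ Y={C} → {C,T} (+1)
site 1, node IOY: I={G} ∪ OY={C,T} → {C,G,T} (+1)
site 1, node CIOUY: CU={C,G} ∩ IOY={C,G,T} → {C,G} (+0)
site 1, node KV: K={T} ∪ V={A} → {A,T} (+1)
site 1, node CIKOUVY: CIOUY={C,G} ∪ KV={A,T} → {A,C,G,T} (+1)
site 2, node CU: C={G} ∩ U={G} → {G} (+0)
site 2, node OY: O={C} ∪ Y={A} → {A,C} (+1)
site 2, node IOY: I={T} ∪ OY={A,C} → {A,C,T} (+1)
site 2, node CIOUY: CU={G} ∪ IOY={A,C,T} → {A,C,G,T} (+1)
site 2, node KV: K={T} ∩ V={T} → {T} (+0)
site 2, node CIKOUVY: CIOUY={A,C,G,T} ∩ KV={T} → {T} (+0)
site 3, node CU: C={A} ∩ U={A} → {A} (+0)
site 3, node OY: O={C} ∪ Y={G} → {C,G} (+1)
site 3, node IOY: I={C} ∩ OY={C,G} → {C} (+0)
site 3, node CIOUY: CU={A} ∪ IOY={C} → {A,C} (+1)
site 3, node KV: K={A} ∪ V={C} → {A,C} (+1)
site 3, node CIKOUVY: CIOUY={A,C} ∩ KV={A,C} → {A,C} (+0)
site 4, node CU: C={T} ∪ U={C} → {C,T} (+1)
site 4, node OY: O={C} ∪ Y={G} → {C,G} (+1)
site 4, node IOY: I={A} ∪ OY={C,G} → {A,C,G} (+1)
site 4, node CIOUY: CU={C,T} ∩ IOY={A,C,G} → {C} (+0)
site 4, node KV: K={C} ∩ V={C} → {C} (+0)
site 4, node CIKOUVY: CIOUY={C} ∩ KV={C} → {C} (+0)
per-site changes: [5, 5, 3, 3, 3]; total = 19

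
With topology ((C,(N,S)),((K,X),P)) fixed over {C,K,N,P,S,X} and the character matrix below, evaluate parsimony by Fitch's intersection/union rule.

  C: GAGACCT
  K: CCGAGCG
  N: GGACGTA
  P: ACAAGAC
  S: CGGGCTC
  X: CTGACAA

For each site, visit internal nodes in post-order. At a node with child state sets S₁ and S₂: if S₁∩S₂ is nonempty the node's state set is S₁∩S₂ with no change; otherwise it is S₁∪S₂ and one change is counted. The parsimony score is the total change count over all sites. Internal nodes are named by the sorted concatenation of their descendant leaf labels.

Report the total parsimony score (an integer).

20

NS@0: {G} ∪ {C} = {C,G} (union, +1)
CNS@0: {G} ∩ {C,G} = {G} (intersection, +0)
KX@0: {C} ∩ {C} = {C} (intersection, +0)
KPX@0: {C} ∪ {A} = {A,C} (union, +1)
CKNPSX@0: {G} ∪ {A,C} = {A,C,G} (union, +1)
NS@1: {G} ∩ {G} = {G} (intersection, +0)
CNS@1: {A} ∪ {G} = {A,G} (union, +1)
KX@1: {C} ∪ {T} = {C,T} (union, +1)
KPX@1: {C,T} ∩ {C} = {C} (intersection, +0)
CKNPSX@1: {A,G} ∪ {C} = {A,C,G} (union, +1)
NS@2: {A} ∪ {G} = {A,G} (union, +1)
CNS@2: {G} ∩ {A,G} = {G} (intersection, +0)
KX@2: {G} ∩ {G} = {G} (intersection, +0)
KPX@2: {G} ∪ {A} = {A,G} (union, +1)
CKNPSX@2: {G} ∩ {A,G} = {G} (intersection, +0)
NS@3: {C} ∪ {G} = {C,G} (union, +1)
CNS@3: {A} ∪ {C,G} = {A,C,G} (union, +1)
KX@3: {A} ∩ {A} = {A} (intersection, +0)
KPX@3: {A} ∩ {A} = {A} (intersection, +0)
CKNPSX@3: {A,C,G} ∩ {A} = {A} (intersection, +0)
NS@4: {G} ∪ {C} = {C,G} (union, +1)
CNS@4: {C} ∩ {C,G} = {C} (intersection, +0)
KX@4: {G} ∪ {C} = {C,G} (union, +1)
KPX@4: {C,G} ∩ {G} = {G} (intersection, +0)
CKNPSX@4: {C} ∪ {G} = {C,G} (union, +1)
NS@5: {T} ∩ {T} = {T} (intersection, +0)
CNS@5: {C} ∪ {T} = {C,T} (union, +1)
KX@5: {C} ∪ {A} = {A,C} (union, +1)
KPX@5: {A,C} ∩ {A} = {A} (intersection, +0)
CKNPSX@5: {C,T} ∪ {A} = {A,C,T} (union, +1)
NS@6: {A} ∪ {C} = {A,C} (union, +1)
CNS@6: {T} ∪ {A,C} = {A,C,T} (union, +1)
KX@6: {G} ∪ {A} = {A,G} (union, +1)
KPX@6: {A,G} ∪ {C} = {A,C,G} (union, +1)
CKNPSX@6: {A,C,T} ∩ {A,C,G} = {A,C} (intersection, +0)
per-site changes: [3, 3, 2, 2, 3, 3, 4]; total = 20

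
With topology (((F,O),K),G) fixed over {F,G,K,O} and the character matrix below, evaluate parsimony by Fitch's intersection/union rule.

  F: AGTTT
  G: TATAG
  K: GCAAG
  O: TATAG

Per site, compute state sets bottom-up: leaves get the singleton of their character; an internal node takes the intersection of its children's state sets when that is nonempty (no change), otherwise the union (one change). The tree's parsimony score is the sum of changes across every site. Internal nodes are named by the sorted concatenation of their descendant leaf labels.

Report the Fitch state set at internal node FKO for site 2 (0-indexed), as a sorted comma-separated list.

A,T

site 0, node FO: F={A} ∪ O={T} → {A,T} (+1)
site 0, node FKO: FO={A,T} ∪ K={G} → {A,G,T} (+1)
site 0, node FGKO: FKO={A,G,T} ∩ G={T} → {T} (+0)
site 1, node FO: F={G} ∪ O={A} → {A,G} (+1)
site 1, node FKO: FO={A,G} ∪ K={C} → {A,C,G} (+1)
site 1, node FGKO: FKO={A,C,G} ∩ G={A} → {A} (+0)
site 2, node FO: F={T} ∩ O={T} → {T} (+0)
site 2, node FKO: FO={T} ∪ K={A} → {A,T} (+1)
site 2, node FGKO: FKO={A,T} ∩ G={T} → {T} (+0)
site 3, node FO: F={T} ∪ O={A} → {A,T} (+1)
site 3, node FKO: FO={A,T} ∩ K={A} → {A} (+0)
site 3, node FGKO: FKO={A} ∩ G={A} → {A} (+0)
site 4, node FO: F={T} ∪ O={G} → {G,T} (+1)
site 4, node FKO: FO={G,T} ∩ K={G} → {G} (+0)
site 4, node FGKO: FKO={G} ∩ G={G} → {G} (+0)
per-site changes: [2, 2, 1, 1, 1]; total = 7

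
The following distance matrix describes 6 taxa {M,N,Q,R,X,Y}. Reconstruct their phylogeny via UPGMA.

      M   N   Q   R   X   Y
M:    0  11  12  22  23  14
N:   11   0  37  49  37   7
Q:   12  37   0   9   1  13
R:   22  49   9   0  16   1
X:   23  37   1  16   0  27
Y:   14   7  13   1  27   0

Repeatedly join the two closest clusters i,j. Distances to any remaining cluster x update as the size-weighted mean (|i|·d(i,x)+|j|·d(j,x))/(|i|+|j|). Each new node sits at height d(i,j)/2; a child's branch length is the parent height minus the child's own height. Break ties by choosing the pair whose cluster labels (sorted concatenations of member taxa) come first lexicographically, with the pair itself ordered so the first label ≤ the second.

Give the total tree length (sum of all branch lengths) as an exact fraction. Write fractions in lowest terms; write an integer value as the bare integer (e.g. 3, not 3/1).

step 1: merge (Q,X) at d=1; branch lengths Q→1/2, X→1/2; new cluster QX
  updated: d(M,QX)=35/2, d(N,QX)=37, d(QX,R)=25/2, d(QX,Y)=20
step 2: merge (R,Y) at d=1; branch lengths R→1/2, Y→1/2; new cluster RY
  updated: d(M,RY)=18, d(N,RY)=28, d(QX,RY)=65/4
step 3: merge (M,N) at d=11; branch lengths M→11/2, N→11/2; new cluster MN
  updated: d(MN,QX)=109/4, d(MN,RY)=23
step 4: merge (QX,RY) at d=65/4; branch lengths QX→61/8, RY→61/8; new cluster QRXY
  updated: d(MN,QRXY)=201/8
step 5: merge (MN,QRXY) at d=201/8; branch lengths MN→113/16, QRXY→71/16; new cluster MNQRXY
final tree: ((M:11/2,N:11/2):113/16,((Q:1/2,X:1/2):61/8,(R:1/2,Y:1/2):61/8):71/16)
total length: 159/4

159/4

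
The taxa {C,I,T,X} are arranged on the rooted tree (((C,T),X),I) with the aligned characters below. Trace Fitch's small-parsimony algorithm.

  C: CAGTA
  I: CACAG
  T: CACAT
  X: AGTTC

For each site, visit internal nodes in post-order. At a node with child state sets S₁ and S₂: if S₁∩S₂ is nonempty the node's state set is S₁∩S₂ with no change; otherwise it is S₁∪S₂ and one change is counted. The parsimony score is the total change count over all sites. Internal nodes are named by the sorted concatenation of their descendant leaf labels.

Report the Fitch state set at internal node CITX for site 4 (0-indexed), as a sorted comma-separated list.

site 0, node CT: C={C} ∩ T={C} → {C} (+0)
site 0, node CTX: CT={C} ∪ X={A} → {A,C} (+1)
site 0, node CITX: CTX={A,C} ∩ I={C} → {C} (+0)
site 1, node CT: C={A} ∩ T={A} → {A} (+0)
site 1, node CTX: CT={A} ∪ X={G} → {A,G} (+1)
site 1, node CITX: CTX={A,G} ∩ I={A} → {A} (+0)
site 2, node CT: C={G} ∪ T={C} → {C,G} (+1)
site 2, node CTX: CT={C,G} ∪ X={T} → {C,G,T} (+1)
site 2, node CITX: CTX={C,G,T} ∩ I={C} → {C} (+0)
site 3, node CT: C={T} ∪ T={A} → {A,T} (+1)
site 3, node CTX: CT={A,T} ∩ X={T} → {T} (+0)
site 3, node CITX: CTX={T} ∪ I={A} → {A,T} (+1)
site 4, node CT: C={A} ∪ T={T} → {A,T} (+1)
site 4, node CTX: CT={A,T} ∪ X={C} → {A,C,T} (+1)
site 4, node CITX: CTX={A,C,T} ∪ I={G} → {A,C,G,T} (+1)
per-site changes: [1, 1, 2, 2, 3]; total = 9

A,C,G,T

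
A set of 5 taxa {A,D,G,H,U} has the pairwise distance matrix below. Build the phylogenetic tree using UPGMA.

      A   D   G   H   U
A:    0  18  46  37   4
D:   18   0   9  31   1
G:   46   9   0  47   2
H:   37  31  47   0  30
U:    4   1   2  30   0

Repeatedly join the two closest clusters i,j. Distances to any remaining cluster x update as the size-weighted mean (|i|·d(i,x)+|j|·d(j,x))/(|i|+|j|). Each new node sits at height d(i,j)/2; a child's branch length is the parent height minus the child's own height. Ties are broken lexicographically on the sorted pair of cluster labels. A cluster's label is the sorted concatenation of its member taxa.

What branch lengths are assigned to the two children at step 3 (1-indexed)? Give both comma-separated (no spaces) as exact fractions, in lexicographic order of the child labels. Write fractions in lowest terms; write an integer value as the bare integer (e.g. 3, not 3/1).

34/3,103/12

1. join D+U (d=1) ⇒ DU; edges |D|=1/2, |U|=1/2
  updated: d(A,DU)=11, d(DU,G)=11/2, d(DU,H)=61/2
2. join DU+G (d=11/2) ⇒ DGU; edges |DU|=9/4, |G|=11/4
  updated: d(A,DGU)=68/3, d(DGU,H)=36
3. join A+DGU (d=68/3) ⇒ ADGU; edges |A|=34/3, |DGU|=103/12
  updated: d(ADGU,H)=145/4
4. join ADGU+H (d=145/4) ⇒ ADGHU; edges |ADGU|=163/24, |H|=145/8
final tree: ((A:34/3,((D:1/2,U:1/2):9/4,G:11/4):103/12):163/24,H:145/8)
total length: 305/6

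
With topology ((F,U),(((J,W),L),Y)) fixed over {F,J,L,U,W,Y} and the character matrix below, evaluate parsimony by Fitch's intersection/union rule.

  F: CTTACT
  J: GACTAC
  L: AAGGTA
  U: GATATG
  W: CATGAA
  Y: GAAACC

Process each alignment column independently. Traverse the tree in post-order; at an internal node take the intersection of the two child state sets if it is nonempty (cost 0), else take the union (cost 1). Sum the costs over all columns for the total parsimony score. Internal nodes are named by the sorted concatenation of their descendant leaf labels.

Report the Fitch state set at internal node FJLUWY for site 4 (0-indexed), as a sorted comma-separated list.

FU@0: {C} ∪ {G} = {C,G} (union, +1)
JW@0: {G} ∪ {C} = {C,G} (union, +1)
JLW@0: {C,G} ∪ {A} = {A,C,G} (union, +1)
JLWY@0: {A,C,G} ∩ {G} = {G} (intersection, +0)
FJLUWY@0: {C,G} ∩ {G} = {G} (intersection, +0)
FU@1: {T} ∪ {A} = {A,T} (union, +1)
JW@1: {A} ∩ {A} = {A} (intersection, +0)
JLW@1: {A} ∩ {A} = {A} (intersection, +0)
JLWY@1: {A} ∩ {A} = {A} (intersection, +0)
FJLUWY@1: {A,T} ∩ {A} = {A} (intersection, +0)
FU@2: {T} ∩ {T} = {T} (intersection, +0)
JW@2: {C} ∪ {T} = {C,T} (union, +1)
JLW@2: {C,T} ∪ {G} = {C,G,T} (union, +1)
JLWY@2: {C,G,T} ∪ {A} = {A,C,G,T} (union, +1)
FJLUWY@2: {T} ∩ {A,C,G,T} = {T} (intersection, +0)
FU@3: {A} ∩ {A} = {A} (intersection, +0)
JW@3: {T} ∪ {G} = {G,T} (union, +1)
JLW@3: {G,T} ∩ {G} = {G} (intersection, +0)
JLWY@3: {G} ∪ {A} = {A,G} (union, +1)
FJLUWY@3: {A} ∩ {A,G} = {A} (intersection, +0)
FU@4: {C} ∪ {T} = {C,T} (union, +1)
JW@4: {A} ∩ {A} = {A} (intersection, +0)
JLW@4: {A} ∪ {T} = {A,T} (union, +1)
JLWY@4: {A,T} ∪ {C} = {A,C,T} (union, +1)
FJLUWY@4: {C,T} ∩ {A,C,T} = {C,T} (intersection, +0)
FU@5: {T} ∪ {G} = {G,T} (union, +1)
JW@5: {C} ∪ {A} = {A,C} (union, +1)
JLW@5: {A,C} ∩ {A} = {A} (intersection, +0)
JLWY@5: {A} ∪ {C} = {A,C} (union, +1)
FJLUWY@5: {G,T} ∪ {A,C} = {A,C,G,T} (union, +1)
per-site changes: [3, 1, 3, 2, 3, 4]; total = 16

C,T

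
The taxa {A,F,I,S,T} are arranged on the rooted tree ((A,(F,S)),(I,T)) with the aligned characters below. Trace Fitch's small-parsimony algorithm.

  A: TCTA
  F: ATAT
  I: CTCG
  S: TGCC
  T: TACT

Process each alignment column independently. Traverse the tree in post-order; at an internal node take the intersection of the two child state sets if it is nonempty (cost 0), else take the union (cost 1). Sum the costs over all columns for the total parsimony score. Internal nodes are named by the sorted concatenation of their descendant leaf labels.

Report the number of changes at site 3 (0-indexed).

3

site 0, node FS: F={A} ∪ S={T} → {A,T} (+1)
site 0, node AFS: A={T} ∩ FS={A,T} → {T} (+0)
site 0, node IT: I={C} ∪ T={T} → {C,T} (+1)
site 0, node AFIST: AFS={T} ∩ IT={C,T} → {T} (+0)
site 1, node FS: F={T} ∪ S={G} → {G,T} (+1)
site 1, node AFS: A={C} ∪ FS={G,T} → {C,G,T} (+1)
site 1, node IT: I={T} ∪ T={A} → {A,T} (+1)
site 1, node AFIST: AFS={C,G,T} ∩ IT={A,T} → {T} (+0)
site 2, node FS: F={A} ∪ S={C} → {A,C} (+1)
site 2, node AFS: A={T} ∪ FS={A,C} → {A,C,T} (+1)
site 2, node IT: I={C} ∩ T={C} → {C} (+0)
site 2, node AFIST: AFS={A,C,T} ∩ IT={C} → {C} (+0)
site 3, node FS: F={T} ∪ S={C} → {C,T} (+1)
site 3, node AFS: A={A} ∪ FS={C,T} → {A,C,T} (+1)
site 3, node IT: I={G} ∪ T={T} → {G,T} (+1)
site 3, node AFIST: AFS={A,C,T} ∩ IT={G,T} → {T} (+0)
per-site changes: [2, 3, 2, 3]; total = 10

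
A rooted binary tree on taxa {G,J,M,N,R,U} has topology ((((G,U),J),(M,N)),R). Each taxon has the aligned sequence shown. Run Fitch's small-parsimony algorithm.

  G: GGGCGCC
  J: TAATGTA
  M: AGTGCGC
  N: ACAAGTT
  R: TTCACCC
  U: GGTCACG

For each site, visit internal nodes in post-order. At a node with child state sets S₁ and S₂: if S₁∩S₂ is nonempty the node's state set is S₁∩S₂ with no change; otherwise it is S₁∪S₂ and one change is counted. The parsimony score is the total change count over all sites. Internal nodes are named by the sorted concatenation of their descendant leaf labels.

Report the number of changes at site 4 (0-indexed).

3

[col 0] GU: children G:{G}, U:{G} ∩→ {G}; cost 0
[col 0] GJU: children GU:{G}, J:{T} ∪→ {G,T}; cost 1
[col 0] MN: children M:{A}, N:{A} ∩→ {A}; cost 0
[col 0] GJMNU: children GJU:{G,T}, MN:{A} ∪→ {A,G,T}; cost 1
[col 0] GJMNRU: children GJMNU:{A,G,T}, R:{T} ∩→ {T}; cost 0
[col 1] GU: children G:{G}, U:{G} ∩→ {G}; cost 0
[col 1] GJU: children GU:{G}, J:{A} ∪→ {A,G}; cost 1
[col 1] MN: children M:{G}, N:{C} ∪→ {C,G}; cost 1
[col 1] GJMNU: children GJU:{A,G}, MN:{C,G} ∩→ {G}; cost 0
[col 1] GJMNRU: children GJMNU:{G}, R:{T} ∪→ {G,T}; cost 1
[col 2] GU: children G:{G}, U:{T} ∪→ {G,T}; cost 1
[col 2] GJU: children GU:{G,T}, J:{A} ∪→ {A,G,T}; cost 1
[col 2] MN: children M:{T}, N:{A} ∪→ {A,T}; cost 1
[col 2] GJMNU: children GJU:{A,G,T}, MN:{A,T} ∩→ {A,T}; cost 0
[col 2] GJMNRU: children GJMNU:{A,T}, R:{C} ∪→ {A,C,T}; cost 1
[col 3] GU: children G:{C}, U:{C} ∩→ {C}; cost 0
[col 3] GJU: children GU:{C}, J:{T} ∪→ {C,T}; cost 1
[col 3] MN: children M:{G}, N:{A} ∪→ {A,G}; cost 1
[col 3] GJMNU: children GJU:{C,T}, MN:{A,G} ∪→ {A,C,G,T}; cost 1
[col 3] GJMNRU: children GJMNU:{A,C,G,T}, R:{A} ∩→ {A}; cost 0
[col 4] GU: children G:{G}, U:{A} ∪→ {A,G}; cost 1
[col 4] GJU: children GU:{A,G}, J:{G} ∩→ {G}; cost 0
[col 4] MN: children M:{C}, N:{G} ∪→ {C,G}; cost 1
[col 4] GJMNU: children GJU:{G}, MN:{C,G} ∩→ {G}; cost 0
[col 4] GJMNRU: children GJMNU:{G}, R:{C} ∪→ {C,G}; cost 1
[col 5] GU: children G:{C}, U:{C} ∩→ {C}; cost 0
[col 5] GJU: children GU:{C}, J:{T} ∪→ {C,T}; cost 1
[col 5] MN: children M:{G}, N:{T} ∪→ {G,T}; cost 1
[col 5] GJMNU: children GJU:{C,T}, MN:{G,T} ∩→ {T}; cost 0
[col 5] GJMNRU: children GJMNU:{T}, R:{C} ∪→ {C,T}; cost 1
[col 6] GU: children G:{C}, U:{G} ∪→ {C,G}; cost 1
[col 6] GJU: children GU:{C,G}, J:{A} ∪→ {A,C,G}; cost 1
[col 6] MN: children M:{C}, N:{T} ∪→ {C,T}; cost 1
[col 6] GJMNU: children GJU:{A,C,G}, MN:{C,T} ∩→ {C}; cost 0
[col 6] GJMNRU: children GJMNU:{C}, R:{C} ∩→ {C}; cost 0
per-site changes: [2, 3, 4, 3, 3, 3, 3]; total = 21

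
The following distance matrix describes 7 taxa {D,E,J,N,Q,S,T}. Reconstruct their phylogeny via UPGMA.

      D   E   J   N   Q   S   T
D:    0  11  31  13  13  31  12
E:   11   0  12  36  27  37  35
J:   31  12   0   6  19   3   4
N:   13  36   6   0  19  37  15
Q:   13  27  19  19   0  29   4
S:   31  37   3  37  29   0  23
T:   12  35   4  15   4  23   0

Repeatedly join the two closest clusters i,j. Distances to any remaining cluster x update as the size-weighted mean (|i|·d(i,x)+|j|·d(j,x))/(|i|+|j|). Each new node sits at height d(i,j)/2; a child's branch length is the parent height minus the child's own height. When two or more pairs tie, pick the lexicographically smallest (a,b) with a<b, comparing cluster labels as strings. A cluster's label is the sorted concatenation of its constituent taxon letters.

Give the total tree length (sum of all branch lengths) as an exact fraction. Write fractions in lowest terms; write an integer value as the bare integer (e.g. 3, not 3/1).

1561/30

1. join J+S (d=3) ⇒ JS; edges |J|=3/2, |S|=3/2
  updated: d(D,JS)=31, d(E,JS)=49/2, d(JS,N)=43/2, d(JS,Q)=24, d(JS,T)=27/2
2. join Q+T (d=4) ⇒ QT; edges |Q|=2, |T|=2
  updated: d(D,QT)=25/2, d(E,QT)=31, d(JS,QT)=75/4, d(N,QT)=17
3. join D+E (d=11) ⇒ DE; edges |D|=11/2, |E|=11/2
  updated: d(DE,JS)=111/4, d(DE,N)=49/2, d(DE,QT)=87/4
4. join N+QT (d=17) ⇒ NQT; edges |N|=17/2, |QT|=13/2
  updated: d(DE,NQT)=68/3, d(JS,NQT)=59/3
5. join JS+NQT (d=59/3) ⇒ JNQST; edges |JS|=25/3, |NQT|=4/3
  updated: d(DE,JNQST)=247/10
6. join DE+JNQST (d=247/10) ⇒ DEJNQST; edges |DE|=137/20, |JNQST|=151/60
final tree: ((D:11/2,E:11/2):137/20,((J:3/2,S:3/2):25/3,(N:17/2,(Q:2,T:2):13/2):4/3):151/60)
total length: 1561/30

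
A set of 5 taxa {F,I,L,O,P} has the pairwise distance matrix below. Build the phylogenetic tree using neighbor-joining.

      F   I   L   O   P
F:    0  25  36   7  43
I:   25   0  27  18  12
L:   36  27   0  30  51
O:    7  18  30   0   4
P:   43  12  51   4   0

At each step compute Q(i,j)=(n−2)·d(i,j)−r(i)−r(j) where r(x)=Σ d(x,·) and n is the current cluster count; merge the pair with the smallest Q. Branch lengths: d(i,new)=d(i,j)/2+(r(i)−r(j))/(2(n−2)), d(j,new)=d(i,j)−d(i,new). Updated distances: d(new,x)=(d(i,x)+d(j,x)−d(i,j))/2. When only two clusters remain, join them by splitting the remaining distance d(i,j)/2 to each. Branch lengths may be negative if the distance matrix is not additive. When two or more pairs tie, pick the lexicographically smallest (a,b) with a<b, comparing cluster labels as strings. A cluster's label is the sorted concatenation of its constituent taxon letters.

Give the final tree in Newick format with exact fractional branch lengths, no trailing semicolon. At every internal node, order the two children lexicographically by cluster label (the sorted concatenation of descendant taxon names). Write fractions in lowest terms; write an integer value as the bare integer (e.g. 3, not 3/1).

(((F:109/8,L:179/8):31/8,I:33/8):71/16,(O:-13/2,P:21/2):71/16)

iteration 1: select O,P (d=4, Q=-157); attach at lengths (-13/2, 21/2); label the merged cluster OP
  updated: d(F,OP)=23, d(I,OP)=13, d(L,OP)=77/2
iteration 2: select F,L (d=36, Q=-227/2); attach at lengths (109/8, 179/8); label the merged cluster FL
  updated: d(FL,I)=8, d(FL,OP)=51/4
iteration 3: select FL,I (d=8, Q=-135/4); attach at lengths (31/8, 33/8); label the merged cluster FIL
  updated: d(FIL,OP)=71/8
iteration 4: select FIL,OP (d=71/8); attach at lengths (71/16, 71/16); label the merged cluster FILOP
final tree: (((F:109/8,L:179/8):31/8,I:33/8):71/16,(O:-13/2,P:21/2):71/16)
total length: 455/8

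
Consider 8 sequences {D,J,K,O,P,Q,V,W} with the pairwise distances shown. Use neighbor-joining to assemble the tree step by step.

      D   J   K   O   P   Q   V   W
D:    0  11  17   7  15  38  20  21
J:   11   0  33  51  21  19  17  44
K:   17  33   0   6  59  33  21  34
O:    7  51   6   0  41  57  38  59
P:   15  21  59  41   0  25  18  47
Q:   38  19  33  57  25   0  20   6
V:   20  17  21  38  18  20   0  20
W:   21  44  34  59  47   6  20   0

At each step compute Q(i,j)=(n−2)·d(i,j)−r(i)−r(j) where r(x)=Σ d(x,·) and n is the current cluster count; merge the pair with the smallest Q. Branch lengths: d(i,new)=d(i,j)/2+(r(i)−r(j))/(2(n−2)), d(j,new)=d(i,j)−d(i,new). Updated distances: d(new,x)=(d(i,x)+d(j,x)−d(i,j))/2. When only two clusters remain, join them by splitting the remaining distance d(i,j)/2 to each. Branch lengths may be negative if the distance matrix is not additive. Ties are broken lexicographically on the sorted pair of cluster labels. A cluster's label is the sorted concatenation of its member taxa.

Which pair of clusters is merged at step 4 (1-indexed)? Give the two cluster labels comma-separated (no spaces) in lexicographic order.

QW,V

iteration 1: select K,O (d=6, Q=-426); attach at lengths (-5/3, 23/3); label the merged cluster KO
  updated: d(D,KO)=9, d(J,KO)=39, d(KO,P)=47, d(KO,Q)=42, d(KO,V)=53/2, d(KO,W)=87/2
iteration 2: select Q,W (d=6, Q=-603/2); attach at lengths (-3/20, 123/20); label the merged cluster QW
  updated: d(D,QW)=53/2, d(J,QW)=57/2, d(KO,QW)=159/4, d(P,QW)=33, d(QW,V)=17
iteration 3: select D,KO (d=9, Q=-827/4); attach at lengths (-175/32, 463/32); label the merged cluster DKO
  updated: d(DKO,J)=41/2, d(DKO,P)=53/2, d(DKO,QW)=229/8, d(DKO,V)=75/4
iteration 4: select QW,V (d=17, Q=-1015/8); attach at lengths (233/16, 39/16); label the merged cluster QVW
  updated: d(DKO,QVW)=243/16, d(J,QVW)=57/4, d(P,QVW)=17
iteration 5: select DKO,QVW (d=243/16, Q=-313/4); attach at lengths (369/32, 117/32); label the merged cluster DKOQVW
  updated: d(DKOQVW,J)=313/32, d(DKOQVW,P)=453/32
iteration 6: select DKOQVW,J (d=313/32, Q=-719/16); attach at lengths (47/32, 133/16); label the merged cluster DJKOQVW
  updated: d(DJKOQVW,P)=203/16
iteration 7: select DJKOQVW,P (d=203/16); attach at lengths (203/32, 203/32); label the merged cluster DJKOPQVW
final tree: ((((D:-175/32,(K:-5/3,O:23/3):463/32):369/32,((Q:-3/20,W:123/20):233/16,V:39/16):117/32):47/32,J:133/16):203/32,P:203/32)
total length: 2421/32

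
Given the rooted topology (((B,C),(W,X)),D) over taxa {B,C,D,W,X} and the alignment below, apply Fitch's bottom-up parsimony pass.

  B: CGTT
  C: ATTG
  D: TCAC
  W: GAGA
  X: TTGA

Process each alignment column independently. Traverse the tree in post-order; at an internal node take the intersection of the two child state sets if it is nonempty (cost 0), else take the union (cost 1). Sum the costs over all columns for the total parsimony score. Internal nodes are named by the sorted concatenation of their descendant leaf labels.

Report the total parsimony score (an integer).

11

BC@0: {C} ∪ {A} = {A,C} (union, +1)
WX@0: {G} ∪ {T} = {G,T} (union, +1)
BCWX@0: {A,C} ∪ {G,T} = {A,C,G,T} (union, +1)
BCDWX@0: {A,C,G,T} ∩ {T} = {T} (intersection, +0)
BC@1: {G} ∪ {T} = {G,T} (union, +1)
WX@1: {A} ∪ {T} = {A,T} (union, +1)
BCWX@1: {G,T} ∩ {A,T} = {T} (intersection, +0)
BCDWX@1: {T} ∪ {C} = {C,T} (union, +1)
BC@2: {T} ∩ {T} = {T} (intersection, +0)
WX@2: {G} ∩ {G} = {G} (intersection, +0)
BCWX@2: {T} ∪ {G} = {G,T} (union, +1)
BCDWX@2: {G,T} ∪ {A} = {A,G,T} (union, +1)
BC@3: {T} ∪ {G} = {G,T} (union, +1)
WX@3: {A} ∩ {A} = {A} (intersection, +0)
BCWX@3: {G,T} ∪ {A} = {A,G,T} (union, +1)
BCDWX@3: {A,G,T} ∪ {C} = {A,C,G,T} (union, +1)
per-site changes: [3, 3, 2, 3]; total = 11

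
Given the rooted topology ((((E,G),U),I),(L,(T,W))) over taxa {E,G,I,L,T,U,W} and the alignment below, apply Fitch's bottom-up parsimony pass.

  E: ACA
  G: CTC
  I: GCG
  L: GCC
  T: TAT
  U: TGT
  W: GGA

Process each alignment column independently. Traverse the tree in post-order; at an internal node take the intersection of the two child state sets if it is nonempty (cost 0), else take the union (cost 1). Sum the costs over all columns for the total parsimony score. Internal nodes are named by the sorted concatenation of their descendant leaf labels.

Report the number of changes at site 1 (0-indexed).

site 0, node EG: E={A} ∪ G={C} → {A,C} (+1)
site 0, node EGU: EG={A,C} ∪ U={T} → {A,C,T} (+1)
site 0, node EGIU: EGU={A,C,T} ∪ I={G} → {A,C,G,T} (+1)
site 0, node TW: T={T} ∪ W={G} → {G,T} (+1)
site 0, node LTW: L={G} ∩ TW={G,T} → {G} (+0)
site 0, node EGILTUW: EGIU={A,C,G,T} ∩ LTW={G} → {G} (+0)
site 1, node EG: E={C} ∪ G={T} → {C,T} (+1)
site 1, node EGU: EG={C,T} ∪ U={G} → {C,G,T} (+1)
site 1, node EGIU: EGU={C,G,T} ∩ I={C} → {C} (+0)
site 1, node TW: T={A} ∪ W={G} → {A,G} (+1)
site 1, node LTW: L={C} ∪ TW={A,G} → {A,C,G} (+1)
site 1, node EGILTUW: EGIU={C} ∩ LTW={A,C,G} → {C} (+0)
site 2, node EG: E={A} ∪ G={C} → {A,C} (+1)
site 2, node EGU: EG={A,C} ∪ U={T} → {A,C,T} (+1)
site 2, node EGIU: EGU={A,C,T} ∪ I={G} → {A,C,G,T} (+1)
site 2, node TW: T={T} ∪ W={A} → {A,T} (+1)
site 2, node LTW: L={C} ∪ TW={A,T} → {A,C,T} (+1)
site 2, node EGILTUW: EGIU={A,C,G,T} ∩ LTW={A,C,T} → {A,C,T} (+0)
per-site changes: [4, 4, 5]; total = 13

4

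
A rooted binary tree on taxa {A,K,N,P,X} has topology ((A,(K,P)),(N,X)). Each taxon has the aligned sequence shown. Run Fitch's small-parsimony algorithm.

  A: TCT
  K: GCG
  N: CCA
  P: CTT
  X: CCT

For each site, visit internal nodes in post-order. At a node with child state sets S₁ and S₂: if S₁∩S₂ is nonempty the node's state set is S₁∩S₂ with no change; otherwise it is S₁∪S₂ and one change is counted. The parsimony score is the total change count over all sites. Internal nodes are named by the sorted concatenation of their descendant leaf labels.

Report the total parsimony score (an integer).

5

KP@0: {G} ∪ {C} = {C,G} (union, +1)
AKP@0: {T} ∪ {C,G} = {C,G,T} (union, +1)
NX@0: {C} ∩ {C} = {C} (intersection, +0)
AKNPX@0: {C,G,T} ∩ {C} = {C} (intersection, +0)
KP@1: {C} ∪ {T} = {C,T} (union, +1)
AKP@1: {C} ∩ {C,T} = {C} (intersection, +0)
NX@1: {C} ∩ {C} = {C} (intersection, +0)
AKNPX@1: {C} ∩ {C} = {C} (intersection, +0)
KP@2: {G} ∪ {T} = {G,T} (union, +1)
AKP@2: {T} ∩ {G,T} = {T} (intersection, +0)
NX@2: {A} ∪ {T} = {A,T} (union, +1)
AKNPX@2: {T} ∩ {A,T} = {T} (intersection, +0)
per-site changes: [2, 1, 2]; total = 5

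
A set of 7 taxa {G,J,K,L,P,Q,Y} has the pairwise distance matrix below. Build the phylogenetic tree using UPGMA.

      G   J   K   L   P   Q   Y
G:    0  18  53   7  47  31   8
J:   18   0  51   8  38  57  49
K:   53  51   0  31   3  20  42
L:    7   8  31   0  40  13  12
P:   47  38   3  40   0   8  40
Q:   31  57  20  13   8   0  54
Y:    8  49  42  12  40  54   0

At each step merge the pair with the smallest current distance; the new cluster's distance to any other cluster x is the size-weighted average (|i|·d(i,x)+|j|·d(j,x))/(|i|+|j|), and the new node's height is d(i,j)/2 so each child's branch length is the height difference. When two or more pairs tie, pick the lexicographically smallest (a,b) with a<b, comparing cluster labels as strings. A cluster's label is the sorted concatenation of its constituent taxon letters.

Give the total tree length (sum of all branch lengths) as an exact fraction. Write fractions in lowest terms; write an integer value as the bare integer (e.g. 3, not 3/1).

step 1: merge (K,P) at d=3; branch lengths K→3/2, P→3/2; new cluster KP
  updated: d(G,KP)=50, d(J,KP)=89/2, d(KP,L)=71/2, d(KP,Q)=14, d(KP,Y)=41
step 2: merge (G,L) at d=7; branch lengths G→7/2, L→7/2; new cluster GL
  updated: d(GL,J)=13, d(GL,KP)=171/4, d(GL,Q)=22, d(GL,Y)=10
step 3: merge (GL,Y) at d=10; branch lengths GL→3/2, Y→5; new cluster GLY
  updated: d(GLY,J)=25, d(GLY,KP)=253/6, d(GLY,Q)=98/3
step 4: merge (KP,Q) at d=14; branch lengths KP→11/2, Q→7; new cluster KPQ
  updated: d(GLY,KPQ)=39, d(J,KPQ)=146/3
step 5: merge (GLY,J) at d=25; branch lengths GLY→15/2, J→25/2; new cluster GJLY
  updated: d(GJLY,KPQ)=497/12
step 6: merge (GJLY,KPQ) at d=497/12; branch lengths GJLY→197/24, KPQ→329/24; new cluster GJKLPQY
final tree: ((((G:7/2,L:7/2):3/2,Y:5):15/2,J:25/2):197/24,((K:3/2,P:3/2):11/2,Q:7):329/24)
total length: 851/12

851/12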